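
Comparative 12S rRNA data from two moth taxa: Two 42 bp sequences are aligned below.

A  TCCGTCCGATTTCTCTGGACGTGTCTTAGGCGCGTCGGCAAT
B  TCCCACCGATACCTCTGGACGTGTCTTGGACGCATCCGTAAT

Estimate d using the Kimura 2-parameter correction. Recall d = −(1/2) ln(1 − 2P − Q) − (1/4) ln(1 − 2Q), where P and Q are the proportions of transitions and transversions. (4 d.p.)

0.2556

Of 42 sites, 5 differences are transitions and 4 are transversions, so P = 5/42 ≈ 0.119048 and Q = 4/42 ≈ 0.095238.
Under the Kimura two-parameter model, d = −½ ln(1 − 2P − Q) − ¼ ln(1 − 2Q).
1 − 2P − Q = 0.666666, giving −½ ln(0.666666) = 0.202733.
1 − 2Q = 0.809524, giving −¼ ln(0.809524) = 0.052827.
d = 0.202733 + 0.052827 = 0.255560.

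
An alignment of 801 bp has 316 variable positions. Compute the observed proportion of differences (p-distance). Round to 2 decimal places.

p = 316/801 = 0.394506… ≈ 0.39 (to 2 d.p.).

0.39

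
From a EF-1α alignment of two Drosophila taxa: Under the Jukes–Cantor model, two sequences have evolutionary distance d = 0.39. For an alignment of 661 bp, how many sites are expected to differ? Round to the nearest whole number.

201

Invert JC69: p = (3/4)(1 − e^(−4d/3)) = 0.75 × (1 − e^(-0.52)) = 0.75 × (1 − 0.594521) = 0.304109.
Expected differing sites = pL ≈ 0.304109 × 661 = 201.016049 ≈ 201.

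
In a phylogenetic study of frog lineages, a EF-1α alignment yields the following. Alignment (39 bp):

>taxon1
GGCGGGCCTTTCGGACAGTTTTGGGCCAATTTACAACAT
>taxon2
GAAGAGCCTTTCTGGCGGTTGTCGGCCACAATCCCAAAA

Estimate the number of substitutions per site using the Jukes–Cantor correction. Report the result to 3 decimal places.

The sequences differ at 15 of 39 sites, so p = 15/39 ≈ 0.384615.
d = −(3/4) ln(1 − 4p/3) = −0.75 ln(1 − 0.51282) = −0.75 ln(0.48718)
  = −0.75 × (-0.719122) = 0.539342 substitutions/site.

0.539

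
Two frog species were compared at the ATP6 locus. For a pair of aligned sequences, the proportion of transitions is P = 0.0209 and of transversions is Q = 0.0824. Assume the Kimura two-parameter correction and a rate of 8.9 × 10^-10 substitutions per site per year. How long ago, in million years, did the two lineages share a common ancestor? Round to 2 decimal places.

62.54

Under the Kimura two-parameter model, d = −½ ln(1 − 2P − Q) − ¼ ln(1 − 2Q).
1 − 2P − Q = 0.8758, giving −½ ln(0.8758) = 0.066309.
1 − 2Q = 0.8352, giving −¼ ln(0.8352) = 0.045021.
d = 0.066309 + 0.045021 = 0.111330.
Under a molecular clock d = 2μt, so t = d/(2μ) = 0.111330 / (2 × 8.9 × 10^-10) = 62.54 million years.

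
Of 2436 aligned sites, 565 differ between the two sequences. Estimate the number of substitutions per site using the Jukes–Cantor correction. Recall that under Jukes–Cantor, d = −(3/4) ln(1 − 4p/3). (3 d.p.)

p = 565/2436 ≈ 0.231938.
d = −(3/4) ln(1 − 4p/3) = −0.75 ln(1 − 0.309251) = −0.75 ln(0.690749)
  = −0.75 × (-0.369979) = 0.277484 substitutions/site.

0.277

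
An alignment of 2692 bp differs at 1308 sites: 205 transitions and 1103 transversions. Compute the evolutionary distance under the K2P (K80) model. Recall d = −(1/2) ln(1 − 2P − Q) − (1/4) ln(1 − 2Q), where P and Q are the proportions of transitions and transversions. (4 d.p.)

0.8408

P = 205/2692 ≈ 0.076152 and Q = 1103/2692 ≈ 0.409733.
Under the Kimura two-parameter model, d = −½ ln(1 − 2P − Q) − ¼ ln(1 − 2Q).
1 − 2P − Q = 0.437963, giving −½ ln(0.437963) = 0.412810.
1 − 2Q = 0.180534, giving −¼ ln(0.180534) = 0.427959.
d = 0.412810 + 0.427959 = 0.840769.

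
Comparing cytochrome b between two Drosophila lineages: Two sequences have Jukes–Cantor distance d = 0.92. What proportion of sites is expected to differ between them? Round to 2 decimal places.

0.53

p = (3/4)(1 − e^(−4d/3)) = 0.75 × (1 − e^(-1.226667)) = 0.75 × (1 − 0.293268) = 0.530049.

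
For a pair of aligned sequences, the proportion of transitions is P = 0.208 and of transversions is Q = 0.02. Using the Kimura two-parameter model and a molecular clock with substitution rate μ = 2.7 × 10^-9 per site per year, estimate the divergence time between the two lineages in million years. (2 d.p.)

Under the Kimura two-parameter model, d = −½ ln(1 − 2P − Q) − ¼ ln(1 − 2Q).
1 − 2P − Q = 0.564, giving −½ ln(0.564) = 0.286351.
1 − 2Q = 0.96, giving −¼ ln(0.96) = 0.010205.
d = 0.286351 + 0.010205 = 0.296556.
Under a molecular clock d = 2μt, so t = d/(2μ) = 0.296556 / (2 × 2.7 × 10^-9) = 54.92 million years.

54.92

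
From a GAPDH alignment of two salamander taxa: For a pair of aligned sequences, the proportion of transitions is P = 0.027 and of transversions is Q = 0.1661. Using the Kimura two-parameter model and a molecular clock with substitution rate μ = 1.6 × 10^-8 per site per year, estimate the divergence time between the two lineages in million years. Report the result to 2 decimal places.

7.04

Under the Kimura two-parameter model, d = −½ ln(1 − 2P − Q) − ¼ ln(1 − 2Q).
1 − 2P − Q = 0.7799, giving −½ ln(0.7799) = 0.124295.
1 − 2Q = 0.6678, giving −¼ ln(0.6678) = 0.100942.
d = 0.124295 + 0.100942 = 0.225237.
Under a molecular clock d = 2μt, so t = d/(2μ) = 0.225237 / (2 × 1.6 × 10^-8) = 7.04 million years.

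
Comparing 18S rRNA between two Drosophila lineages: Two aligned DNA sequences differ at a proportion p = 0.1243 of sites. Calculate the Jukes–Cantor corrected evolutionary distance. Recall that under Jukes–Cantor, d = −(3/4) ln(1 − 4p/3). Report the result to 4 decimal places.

0.1359

d = −(3/4) ln(1 − 4p/3) = −0.75 ln(1 − 0.165733) = −0.75 ln(0.834267)
  = −0.75 × (-0.181202) = 0.135902 substitutions/site.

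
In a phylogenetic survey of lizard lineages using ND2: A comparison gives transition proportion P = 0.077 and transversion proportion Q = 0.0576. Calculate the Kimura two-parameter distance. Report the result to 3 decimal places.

Under the Kimura two-parameter model, d = −½ ln(1 − 2P − Q) − ¼ ln(1 − 2Q).
1 − 2P − Q = 0.7884, giving −½ ln(0.7884) = 0.118875.
1 − 2Q = 0.8848, giving −¼ ln(0.8848) = 0.030598.
d = 0.118875 + 0.030598 = 0.149473.

0.149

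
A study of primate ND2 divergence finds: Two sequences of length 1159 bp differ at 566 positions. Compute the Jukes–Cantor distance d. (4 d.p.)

0.7898

p = 566/1159 ≈ 0.488352.
d = −(3/4) ln(1 − 4p/3) = −0.75 ln(1 − 0.651136) = −0.75 ln(0.348864)
  = −0.75 × (-1.053073) = 0.789805 substitutions/site.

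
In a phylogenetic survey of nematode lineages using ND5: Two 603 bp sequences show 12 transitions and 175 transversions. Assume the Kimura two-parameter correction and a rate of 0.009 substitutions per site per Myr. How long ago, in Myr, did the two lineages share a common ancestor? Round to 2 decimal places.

P = 12/603 ≈ 0.0199 and Q = 175/603 ≈ 0.290216.
Under the Kimura two-parameter model, d = −½ ln(1 − 2P − Q) − ¼ ln(1 − 2Q).
1 − 2P − Q = 0.669984, giving −½ ln(0.669984) = 0.200251.
1 − 2Q = 0.419568, giving −¼ ln(0.419568) = 0.217132.
d = 0.200251 + 0.217132 = 0.417383.
Under a molecular clock d = 2μt, so t = d/(2μ) = 0.417383 / (2 × 0.009) = 23.19 Myr.

23.19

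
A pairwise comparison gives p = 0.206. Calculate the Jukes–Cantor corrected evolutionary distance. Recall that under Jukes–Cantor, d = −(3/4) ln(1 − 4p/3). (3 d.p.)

0.241

d = −(3/4) ln(1 − 4p/3) = −0.75 ln(1 − 0.274667) = −0.75 ln(0.725333)
  = −0.75 × (-0.321124) = 0.240843 substitutions/site.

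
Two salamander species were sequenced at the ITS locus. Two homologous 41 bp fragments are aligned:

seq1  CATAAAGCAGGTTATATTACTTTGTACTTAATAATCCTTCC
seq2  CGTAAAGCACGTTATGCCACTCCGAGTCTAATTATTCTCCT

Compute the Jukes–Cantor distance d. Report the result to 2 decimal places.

0.50

The sequences differ at 15 of 41 sites, so p = 15/41 ≈ 0.365854.
d = −(3/4) ln(1 − 4p/3) = −0.75 ln(1 − 0.487805) = −0.75 ln(0.512195)
  = −0.75 × (-0.669050) = 0.501788 substitutions/site.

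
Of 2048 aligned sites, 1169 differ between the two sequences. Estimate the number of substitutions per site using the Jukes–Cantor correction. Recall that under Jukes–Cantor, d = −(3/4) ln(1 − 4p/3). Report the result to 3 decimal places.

p = 1169/2048 ≈ 0.570801.
d = −(3/4) ln(1 − 4p/3) = −0.75 ln(1 − 0.761068) = −0.75 ln(0.238932)
  = −0.75 × (-1.431576) = 1.073682 substitutions/site.

1.074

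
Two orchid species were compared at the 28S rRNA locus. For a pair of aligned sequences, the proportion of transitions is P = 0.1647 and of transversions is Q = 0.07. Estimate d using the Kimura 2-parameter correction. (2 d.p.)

0.29

Under the Kimura two-parameter model, d = −½ ln(1 − 2P − Q) − ¼ ln(1 − 2Q).
1 − 2P − Q = 0.6006, giving −½ ln(0.6006) = 0.254913.
1 − 2Q = 0.86, giving −¼ ln(0.86) = 0.037706.
d = 0.254913 + 0.037706 = 0.292619.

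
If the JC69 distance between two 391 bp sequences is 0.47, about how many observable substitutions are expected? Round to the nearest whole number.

Invert JC69: p = (3/4)(1 − e^(−4d/3)) = 0.75 × (1 − e^(-0.626667)) = 0.75 × (1 − 0.534370) = 0.349223.
Expected differing sites = pL ≈ 0.349223 × 391 = 136.546193 ≈ 137.

137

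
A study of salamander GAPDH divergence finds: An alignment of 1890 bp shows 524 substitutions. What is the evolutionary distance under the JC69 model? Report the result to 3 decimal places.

p = 524/1890 ≈ 0.277249.
d = −(3/4) ln(1 − 4p/3) = −0.75 ln(1 − 0.369665) = −0.75 ln(0.630335)
  = −0.75 × (-0.461504) = 0.346128 substitutions/site.

0.346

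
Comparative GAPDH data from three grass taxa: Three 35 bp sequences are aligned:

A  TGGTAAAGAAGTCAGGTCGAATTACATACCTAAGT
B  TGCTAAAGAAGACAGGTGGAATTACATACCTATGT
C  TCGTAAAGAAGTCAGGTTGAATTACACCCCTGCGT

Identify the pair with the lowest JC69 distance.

A and B

A–B: 4/35 differ, p = 0.114, d = 0.124.
A–C: 6/35 differ, p = 0.171, d = 0.195.
B–C: 8/35 differ, p = 0.229, d = 0.273.
The smallest distance is between A and B.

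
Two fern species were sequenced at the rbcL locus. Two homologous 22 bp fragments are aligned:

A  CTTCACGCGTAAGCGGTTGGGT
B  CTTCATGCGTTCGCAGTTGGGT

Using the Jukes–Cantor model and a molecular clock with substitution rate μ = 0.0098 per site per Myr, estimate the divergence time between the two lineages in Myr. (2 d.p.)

10.62

The sequences differ at 4 of 22 sites (6, 11, 12, 15), so p = 4/22 ≈ 0.181818.
d = −(3/4) ln(1 − 4p/3) = −0.75 ln(1 − 0.242424) = −0.75 ln(0.757576)
  = −0.75 × (-0.277631) = 0.208223 substitutions/site.
Under a molecular clock d = 2μt, so t = d/(2μ) = 0.208223 / (2 × 0.0098) = 10.62 Myr.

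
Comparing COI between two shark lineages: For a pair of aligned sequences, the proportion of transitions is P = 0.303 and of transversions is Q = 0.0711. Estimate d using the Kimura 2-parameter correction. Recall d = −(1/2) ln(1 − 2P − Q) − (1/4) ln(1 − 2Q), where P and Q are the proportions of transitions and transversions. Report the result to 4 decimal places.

Under the Kimura two-parameter model, d = −½ ln(1 − 2P − Q) − ¼ ln(1 − 2Q).
1 − 2P − Q = 0.3229, giving −½ ln(0.3229) = 0.565206.
1 − 2Q = 0.8578, giving −¼ ln(0.8578) = 0.038346.
d = 0.565206 + 0.038346 = 0.603552.

0.6036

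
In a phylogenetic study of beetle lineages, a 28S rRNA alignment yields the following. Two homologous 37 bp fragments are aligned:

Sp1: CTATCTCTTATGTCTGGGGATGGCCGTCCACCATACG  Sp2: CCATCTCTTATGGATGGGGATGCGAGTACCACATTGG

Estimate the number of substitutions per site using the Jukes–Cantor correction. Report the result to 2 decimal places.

The sequences differ at 11 of 37 sites, so p = 11/37 ≈ 0.297297.
d = −(3/4) ln(1 − 4p/3) = −0.75 ln(1 − 0.396396) = −0.75 ln(0.603604)
  = −0.75 × (-0.504837) = 0.378628 substitutions/site.

0.38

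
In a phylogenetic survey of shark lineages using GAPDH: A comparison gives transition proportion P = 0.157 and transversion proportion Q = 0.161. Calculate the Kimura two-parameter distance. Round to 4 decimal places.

Under the Kimura two-parameter model, d = −½ ln(1 − 2P − Q) − ¼ ln(1 − 2Q).
1 − 2P − Q = 0.525, giving −½ ln(0.525) = 0.322179.
1 − 2Q = 0.678, giving −¼ ln(0.678) = 0.097152.
d = 0.322179 + 0.097152 = 0.419331.

0.4193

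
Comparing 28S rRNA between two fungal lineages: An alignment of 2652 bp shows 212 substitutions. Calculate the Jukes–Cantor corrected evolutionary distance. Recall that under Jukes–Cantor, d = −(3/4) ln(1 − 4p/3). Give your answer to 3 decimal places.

p = 212/2652 ≈ 0.07994.
d = −(3/4) ln(1 − 4p/3) = −0.75 ln(1 − 0.106587) = −0.75 ln(0.893413)
  = −0.75 × (-0.112706) = 0.084530 substitutions/site.

0.085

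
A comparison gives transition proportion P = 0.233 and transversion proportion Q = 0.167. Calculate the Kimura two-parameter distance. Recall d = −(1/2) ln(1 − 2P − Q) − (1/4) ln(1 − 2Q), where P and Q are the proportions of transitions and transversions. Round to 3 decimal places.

Under the Kimura two-parameter model, d = −½ ln(1 − 2P − Q) − ¼ ln(1 − 2Q).
1 − 2P − Q = 0.367, giving −½ ln(0.367) = 0.501197.
1 − 2Q = 0.666, giving −¼ ln(0.666) = 0.101616.
d = 0.501197 + 0.101616 = 0.602813.

0.603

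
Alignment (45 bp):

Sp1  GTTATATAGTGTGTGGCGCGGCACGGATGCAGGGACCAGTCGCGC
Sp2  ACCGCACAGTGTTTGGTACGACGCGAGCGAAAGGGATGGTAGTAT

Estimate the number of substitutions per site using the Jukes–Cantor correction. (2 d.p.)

0.93

The sequences differ at 24 of 45 sites, so p = 24/45 ≈ 0.533333.
d = −(3/4) ln(1 − 4p/3) = −0.75 ln(1 − 0.711111) = −0.75 ln(0.288889)
  = −0.75 × (-1.241713) = 0.931285 substitutions/site.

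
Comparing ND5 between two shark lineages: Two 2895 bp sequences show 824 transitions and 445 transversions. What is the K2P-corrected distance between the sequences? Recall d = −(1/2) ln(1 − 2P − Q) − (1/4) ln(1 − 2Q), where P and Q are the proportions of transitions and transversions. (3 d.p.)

0.734

P = 824/2895 ≈ 0.284629 and Q = 445/2895 ≈ 0.153713.
Under the Kimura two-parameter model, d = −½ ln(1 − 2P − Q) − ¼ ln(1 − 2Q).
1 − 2P − Q = 0.277029, giving −½ ln(0.277029) = 0.641817.
1 − 2Q = 0.692574, giving −¼ ln(0.692574) = 0.091835.
d = 0.641817 + 0.091835 = 0.733652.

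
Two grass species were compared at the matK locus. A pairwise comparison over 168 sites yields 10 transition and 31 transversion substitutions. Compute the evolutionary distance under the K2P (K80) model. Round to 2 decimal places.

0.30

P = 10/168 ≈ 0.059524 and Q = 31/168 ≈ 0.184524.
Under the Kimura two-parameter model, d = −½ ln(1 − 2P − Q) − ¼ ln(1 − 2Q).
1 − 2P − Q = 0.696428, giving −½ ln(0.696428) = 0.180895.
1 − 2Q = 0.630952, giving −¼ ln(0.630952) = 0.115131.
d = 0.180895 + 0.115131 = 0.296026.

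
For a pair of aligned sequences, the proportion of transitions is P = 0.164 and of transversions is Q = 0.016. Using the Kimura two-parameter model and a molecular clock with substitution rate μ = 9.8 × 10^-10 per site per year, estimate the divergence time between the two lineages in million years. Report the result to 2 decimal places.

Under the Kimura two-parameter model, d = −½ ln(1 − 2P − Q) − ¼ ln(1 − 2Q).
1 − 2P − Q = 0.656, giving −½ ln(0.656) = 0.210797.
1 − 2Q = 0.968, giving −¼ ln(0.968) = 0.008131.
d = 0.210797 + 0.008131 = 0.218928.
Under a molecular clock d = 2μt, so t = d/(2μ) = 0.218928 / (2 × 9.8 × 10^-10) = 111.70 million years.

111.70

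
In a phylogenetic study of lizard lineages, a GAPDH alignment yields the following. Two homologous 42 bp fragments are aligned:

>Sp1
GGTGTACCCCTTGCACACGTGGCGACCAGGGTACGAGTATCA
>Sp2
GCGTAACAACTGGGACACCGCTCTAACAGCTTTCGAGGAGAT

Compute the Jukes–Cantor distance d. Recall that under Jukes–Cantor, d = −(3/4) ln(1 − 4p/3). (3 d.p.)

The sequences differ at 21 of 42 sites, so p = 21/42 = 0.5.
d = −(3/4) ln(1 − 4p/3) = −0.75 ln(1 − 0.666667) = −0.75 ln(0.333333)
  = −0.75 × (-1.098613) = 0.823960 substitutions/site.

0.824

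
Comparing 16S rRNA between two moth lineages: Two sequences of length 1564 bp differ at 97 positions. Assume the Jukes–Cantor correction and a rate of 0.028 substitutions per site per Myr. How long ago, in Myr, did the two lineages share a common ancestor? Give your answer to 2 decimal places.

1.16

p = 97/1564 ≈ 0.06202.
d = −(3/4) ln(1 − 4p/3) = −0.75 ln(1 − 0.082693) = −0.75 ln(0.917307)
  = −0.75 × (-0.086313) = 0.064735 substitutions/site.
Under a molecular clock d = 2μt, so t = d/(2μ) = 0.064735 / (2 × 0.028) = 1.16 Myr.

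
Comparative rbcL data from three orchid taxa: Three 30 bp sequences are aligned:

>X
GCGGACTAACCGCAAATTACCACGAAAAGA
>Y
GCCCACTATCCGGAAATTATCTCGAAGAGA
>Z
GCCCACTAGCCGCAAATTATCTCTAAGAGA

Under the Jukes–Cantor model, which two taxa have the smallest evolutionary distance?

X–Y: 7/30 differ, p = 0.233, d = 0.280.
X–Z: 7/30 differ, p = 0.233, d = 0.280.
Y–Z: 3/30 differ, p = 0.100, d = 0.107.
The smallest distance is between Y and Z.

Y and Z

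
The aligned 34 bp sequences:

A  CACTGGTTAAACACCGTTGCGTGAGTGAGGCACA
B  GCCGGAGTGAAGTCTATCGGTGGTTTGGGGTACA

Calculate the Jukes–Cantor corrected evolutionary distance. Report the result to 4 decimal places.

0.9178

The sequences differ at 18 of 34 sites, so p = 18/34 ≈ 0.529412.
d = −(3/4) ln(1 − 4p/3) = −0.75 ln(1 − 0.705883) = −0.75 ln(0.294117)
  = −0.75 × (-1.223778) = 0.917834 substitutions/site.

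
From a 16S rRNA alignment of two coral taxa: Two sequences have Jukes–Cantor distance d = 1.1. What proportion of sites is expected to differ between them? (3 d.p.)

0.577

p = (3/4)(1 − e^(−4d/3)) = 0.75 × (1 − e^(-1.466667)) = 0.75 × (1 − 0.230693) = 0.576980.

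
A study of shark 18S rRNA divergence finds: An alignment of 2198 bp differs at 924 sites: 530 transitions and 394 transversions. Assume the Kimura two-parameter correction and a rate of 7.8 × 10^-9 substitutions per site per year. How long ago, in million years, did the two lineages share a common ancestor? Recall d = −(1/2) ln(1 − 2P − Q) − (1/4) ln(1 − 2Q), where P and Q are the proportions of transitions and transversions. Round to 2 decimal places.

P = 530/2198 ≈ 0.241128 and Q = 394/2198 ≈ 0.179254.
Under the Kimura two-parameter model, d = −½ ln(1 − 2P − Q) − ¼ ln(1 − 2Q).
1 − 2P − Q = 0.33849, giving −½ ln(0.33849) = 0.541630.
1 − 2Q = 0.641492, giving −¼ ln(0.641492) = 0.110990.
d = 0.541630 + 0.110990 = 0.652620.
Under a molecular clock d = 2μt, so t = d/(2μ) = 0.652620 / (2 × 7.8 × 10^-9) = 41.83 million years.

41.83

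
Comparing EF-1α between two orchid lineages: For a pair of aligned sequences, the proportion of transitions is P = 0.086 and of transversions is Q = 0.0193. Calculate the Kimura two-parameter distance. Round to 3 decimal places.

0.116

Under the Kimura two-parameter model, d = −½ ln(1 − 2P − Q) − ¼ ln(1 − 2Q).
1 − 2P − Q = 0.8087, giving −½ ln(0.8087) = 0.106164.
1 − 2Q = 0.9614, giving −¼ ln(0.9614) = 0.009841.
d = 0.106164 + 0.009841 = 0.116005.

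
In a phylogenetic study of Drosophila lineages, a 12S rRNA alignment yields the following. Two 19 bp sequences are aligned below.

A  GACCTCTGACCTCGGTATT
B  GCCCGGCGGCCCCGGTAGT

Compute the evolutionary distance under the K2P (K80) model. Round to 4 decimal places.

0.5102

Of 19 sites, 3 differences are transitions and 4 are transversions, so P = 3/19 ≈ 0.157895 and Q = 4/19 ≈ 0.210526.
Under the Kimura two-parameter model, d = −½ ln(1 − 2P − Q) − ¼ ln(1 − 2Q).
1 − 2P − Q = 0.473684, giving −½ ln(0.473684) = 0.373607.
1 − 2Q = 0.578948, giving −¼ ln(0.578948) = 0.136636.
d = 0.373607 + 0.136636 = 0.510243.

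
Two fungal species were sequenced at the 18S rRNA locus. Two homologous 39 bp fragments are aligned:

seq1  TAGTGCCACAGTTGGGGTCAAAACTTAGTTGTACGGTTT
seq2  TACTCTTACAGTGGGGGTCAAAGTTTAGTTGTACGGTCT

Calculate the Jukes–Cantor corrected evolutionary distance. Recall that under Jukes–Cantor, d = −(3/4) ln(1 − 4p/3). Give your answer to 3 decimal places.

0.240

The sequences differ at 8 of 39 sites (3, 5, 6, 7, 13, 23, 24, 38), so p = 8/39 ≈ 0.205128.
d = −(3/4) ln(1 − 4p/3) = −0.75 ln(1 − 0.273504) = −0.75 ln(0.726496)
  = −0.75 × (-0.319522) = 0.239642 substitutions/site.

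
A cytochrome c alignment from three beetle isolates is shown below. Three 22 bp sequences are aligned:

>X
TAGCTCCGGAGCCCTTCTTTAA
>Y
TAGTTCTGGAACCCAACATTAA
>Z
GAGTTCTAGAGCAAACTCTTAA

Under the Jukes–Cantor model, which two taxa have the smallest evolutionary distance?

X and Y

X–Y: 6/22 differ, p = 0.273, d = 0.339.
X–Z: 10/22 differ, p = 0.455, d = 0.699.
Y–Z: 8/22 differ, p = 0.364, d = 0.497.
The smallest distance is between X and Y.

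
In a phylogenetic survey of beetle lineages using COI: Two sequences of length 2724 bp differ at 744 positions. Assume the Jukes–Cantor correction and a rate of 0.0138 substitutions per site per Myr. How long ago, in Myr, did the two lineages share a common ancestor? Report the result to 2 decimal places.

12.31

p = 744/2724 ≈ 0.273128.
d = −(3/4) ln(1 − 4p/3) = −0.75 ln(1 − 0.364171) = −0.75 ln(0.635829)
  = −0.75 × (-0.452826) = 0.339620 substitutions/site.
Under a molecular clock d = 2μt, so t = d/(2μ) = 0.339620 / (2 × 0.0138) = 12.31 Myr.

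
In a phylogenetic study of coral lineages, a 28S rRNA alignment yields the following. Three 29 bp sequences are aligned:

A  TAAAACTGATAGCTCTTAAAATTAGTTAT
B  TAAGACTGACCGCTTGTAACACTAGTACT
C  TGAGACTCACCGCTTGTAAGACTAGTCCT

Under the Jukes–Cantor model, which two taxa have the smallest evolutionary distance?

A–B: 9/29 differ, p = 0.310, d = 0.401.
A–C: 11/29 differ, p = 0.379, d = 0.529.
B–C: 4/29 differ, p = 0.138, d = 0.152.
The smallest distance is between B and C.

B and C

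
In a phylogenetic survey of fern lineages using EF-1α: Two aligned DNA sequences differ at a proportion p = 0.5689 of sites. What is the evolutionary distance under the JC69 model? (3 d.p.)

d = −(3/4) ln(1 − 4p/3) = −0.75 ln(1 − 0.758533) = −0.75 ln(0.241467)
  = −0.75 × (-1.421022) = 1.065767 substitutions/site.

1.066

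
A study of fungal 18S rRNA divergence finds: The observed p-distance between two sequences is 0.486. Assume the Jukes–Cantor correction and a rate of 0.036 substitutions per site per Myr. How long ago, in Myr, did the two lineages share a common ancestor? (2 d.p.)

10.88

d = −(3/4) ln(1 − 4p/3) = −0.75 ln(1 − 0.648) = −0.75 ln(0.352)
  = −0.75 × (-1.044124) = 0.783093 substitutions/site.
Under a molecular clock d = 2μt, so t = d/(2μ) = 0.783093 / (2 × 0.036) = 10.88 Myr.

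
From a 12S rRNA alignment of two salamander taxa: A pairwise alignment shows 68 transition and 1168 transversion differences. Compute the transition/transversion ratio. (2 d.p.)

R = 68/1168 = 0.058219… ≈ 0.06 (to 2 d.p.).

0.06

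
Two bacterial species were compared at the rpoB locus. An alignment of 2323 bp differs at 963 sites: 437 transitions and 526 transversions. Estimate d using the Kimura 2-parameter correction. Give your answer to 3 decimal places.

P = 437/2323 ≈ 0.188119 and Q = 526/2323 ≈ 0.226431.
Under the Kimura two-parameter model, d = −½ ln(1 − 2P − Q) − ¼ ln(1 − 2Q).
1 − 2P − Q = 0.397331, giving −½ ln(0.397331) = 0.461493.
1 − 2Q = 0.547138, giving −¼ ln(0.547138) = 0.150764.
d = 0.461493 + 0.150764 = 0.612257.

0.612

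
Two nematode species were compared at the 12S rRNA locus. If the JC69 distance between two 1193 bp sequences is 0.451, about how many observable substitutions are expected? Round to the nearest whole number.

Invert JC69: p = (3/4)(1 − e^(−4d/3)) = 0.75 × (1 − e^(-0.601333)) = 0.75 × (1 − 0.548081) = 0.338939.
Expected differing sites = pL ≈ 0.338939 × 1193 = 404.354227 ≈ 404.

404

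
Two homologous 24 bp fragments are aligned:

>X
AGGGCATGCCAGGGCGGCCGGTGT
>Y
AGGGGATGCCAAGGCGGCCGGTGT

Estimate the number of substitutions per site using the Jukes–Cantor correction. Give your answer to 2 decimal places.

0.09

The sequences differ at 2 of 24 sites (5, 12), so p = 2/24 ≈ 0.083333.
d = −(3/4) ln(1 − 4p/3) = −0.75 ln(1 − 0.111111) = −0.75 ln(0.888889)
  = −0.75 × (-0.117783) = 0.088337 substitutions/site.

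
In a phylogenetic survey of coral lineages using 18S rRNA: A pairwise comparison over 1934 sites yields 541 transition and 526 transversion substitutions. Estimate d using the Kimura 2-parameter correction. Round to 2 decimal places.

1.09

P = 541/1934 ≈ 0.279731 and Q = 526/1934 ≈ 0.271975.
Under the Kimura two-parameter model, d = −½ ln(1 − 2P − Q) − ¼ ln(1 − 2Q).
1 − 2P − Q = 0.168563, giving −½ ln(0.168563) = 0.890223.
1 − 2Q = 0.45605, giving −¼ ln(0.45605) = 0.196288.
d = 0.890223 + 0.196288 = 1.086511.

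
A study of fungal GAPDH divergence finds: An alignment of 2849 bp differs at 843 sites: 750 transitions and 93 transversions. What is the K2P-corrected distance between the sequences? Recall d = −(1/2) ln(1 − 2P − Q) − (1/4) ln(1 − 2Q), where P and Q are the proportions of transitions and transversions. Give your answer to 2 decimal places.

P = 750/2849 ≈ 0.26325 and Q = 93/2849 ≈ 0.032643.
Under the Kimura two-parameter model, d = −½ ln(1 − 2P − Q) − ¼ ln(1 − 2Q).
1 − 2P − Q = 0.440857, giving −½ ln(0.440857) = 0.409517.
1 − 2Q = 0.934714, giving −¼ ln(0.934714) = 0.016879.
d = 0.409517 + 0.016879 = 0.426396.

0.43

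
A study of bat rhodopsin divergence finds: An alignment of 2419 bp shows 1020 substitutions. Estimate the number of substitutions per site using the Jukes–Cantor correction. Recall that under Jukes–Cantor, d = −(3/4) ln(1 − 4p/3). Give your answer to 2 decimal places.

p = 1020/2419 ≈ 0.421662.
d = −(3/4) ln(1 − 4p/3) = −0.75 ln(1 − 0.562216) = −0.75 ln(0.437784)
  = −0.75 × (-0.826030) = 0.619523 substitutions/site.

0.62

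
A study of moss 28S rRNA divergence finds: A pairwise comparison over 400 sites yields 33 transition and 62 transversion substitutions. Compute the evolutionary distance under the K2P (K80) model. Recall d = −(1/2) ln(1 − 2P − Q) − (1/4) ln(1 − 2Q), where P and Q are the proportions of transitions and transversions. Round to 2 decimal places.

0.29

P = 33/400 = 0.0825 and Q = 62/400 = 0.155.
Under the Kimura two-parameter model, d = −½ ln(1 − 2P − Q) − ¼ ln(1 − 2Q).
1 − 2P − Q = 0.68, giving −½ ln(0.68) = 0.192831.
1 − 2Q = 0.69, giving −¼ ln(0.69) = 0.092766.
d = 0.192831 + 0.092766 = 0.285597.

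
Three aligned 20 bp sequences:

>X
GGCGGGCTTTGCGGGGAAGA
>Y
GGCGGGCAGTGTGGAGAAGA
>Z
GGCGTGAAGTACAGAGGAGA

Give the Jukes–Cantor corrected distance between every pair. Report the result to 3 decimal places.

X–Y: 4/20 sites differ → p = 0.2, d = −0.75 ln(1 − 0.266667) = 0.232617 ≈ 0.233.
X–Z: 8/20 sites differ → p = 0.4, d = −0.75 ln(1 − 0.533333) = 0.571605 ≈ 0.572.
Y–Z: 6/20 sites differ → p = 0.3, d = −0.75 ln(1 − 0.4) = 0.383119 ≈ 0.383.

d(X,Y) = 0.233, d(X,Z) = 0.572, d(Y,Z) = 0.383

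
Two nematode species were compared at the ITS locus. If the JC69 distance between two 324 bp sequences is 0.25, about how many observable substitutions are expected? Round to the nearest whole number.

Invert JC69: p = (3/4)(1 − e^(−4d/3)) = 0.75 × (1 − e^(-0.333333)) = 0.75 × (1 − 0.716532) = 0.212601.
Expected differing sites = pL ≈ 0.212601 × 324 = 68.882724 ≈ 69.

69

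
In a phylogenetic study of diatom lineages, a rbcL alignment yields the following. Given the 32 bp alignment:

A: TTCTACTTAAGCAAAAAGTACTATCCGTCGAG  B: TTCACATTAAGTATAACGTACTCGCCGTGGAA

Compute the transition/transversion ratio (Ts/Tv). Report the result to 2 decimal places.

0.25

Transitions are A↔G and C↔T; transversions are all other mismatches.
Transitions: 2. Transversions: 8.
R = 2/8 = 0.25.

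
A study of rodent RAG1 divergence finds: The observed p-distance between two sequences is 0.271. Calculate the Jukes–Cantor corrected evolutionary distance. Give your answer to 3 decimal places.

d = −(3/4) ln(1 − 4p/3) = −0.75 ln(1 − 0.361333) = −0.75 ln(0.638667)
  = −0.75 × (-0.448372) = 0.336279 substitutions/site.

0.336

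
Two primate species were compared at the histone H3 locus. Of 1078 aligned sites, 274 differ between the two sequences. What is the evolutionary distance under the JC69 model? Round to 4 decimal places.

p = 274/1078 ≈ 0.254174.
d = −(3/4) ln(1 − 4p/3) = −0.75 ln(1 − 0.338899) = −0.75 ln(0.661101)
  = −0.75 × (-0.413849) = 0.310387 substitutions/site.

0.3104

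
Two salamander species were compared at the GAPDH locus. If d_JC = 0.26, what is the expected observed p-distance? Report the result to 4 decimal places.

p = (3/4)(1 − e^(−4d/3)) = 0.75 × (1 − e^(-0.346667)) = 0.75 × (1 − 0.707041) = 0.219719.

0.2197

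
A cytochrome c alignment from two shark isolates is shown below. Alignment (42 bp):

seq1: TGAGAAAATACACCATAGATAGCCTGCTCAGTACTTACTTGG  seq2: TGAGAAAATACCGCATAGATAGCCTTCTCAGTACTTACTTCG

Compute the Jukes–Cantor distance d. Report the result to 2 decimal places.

0.10

The sequences differ at 4 of 42 sites (12, 13, 26, 41), so p = 4/42 ≈ 0.095238.
d = −(3/4) ln(1 − 4p/3) = −0.75 ln(1 − 0.126984) = −0.75 ln(0.873016)
  = −0.75 × (-0.135801) = 0.101851 substitutions/site.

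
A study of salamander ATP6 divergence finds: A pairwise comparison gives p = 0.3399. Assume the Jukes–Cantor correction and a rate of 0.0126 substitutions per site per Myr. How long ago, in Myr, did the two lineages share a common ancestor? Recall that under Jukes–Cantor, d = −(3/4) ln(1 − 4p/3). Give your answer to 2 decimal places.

17.97

d = −(3/4) ln(1 − 4p/3) = −0.75 ln(1 − 0.4532) = −0.75 ln(0.5468)
  = −0.75 × (-0.603672) = 0.452754 substitutions/site.
Under a molecular clock d = 2μt, so t = d/(2μ) = 0.452754 / (2 × 0.0126) = 17.97 Myr.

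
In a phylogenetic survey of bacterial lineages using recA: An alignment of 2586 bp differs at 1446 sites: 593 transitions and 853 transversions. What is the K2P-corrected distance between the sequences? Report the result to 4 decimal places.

P = 593/2586 ≈ 0.229312 and Q = 853/2586 ≈ 0.329853.
Under the Kimura two-parameter model, d = −½ ln(1 − 2P − Q) − ¼ ln(1 − 2Q).
1 − 2P − Q = 0.211523, giving −½ ln(0.211523) = 0.776711.
1 − 2Q = 0.340294, giving −¼ ln(0.340294) = 0.269486.
d = 0.776711 + 0.269486 = 1.046197.

1.0462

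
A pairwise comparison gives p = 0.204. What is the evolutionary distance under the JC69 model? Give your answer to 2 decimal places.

d = −(3/4) ln(1 − 4p/3) = −0.75 ln(1 − 0.272) = −0.75 ln(0.728)
  = −0.75 × (-0.317454) = 0.238091 substitutions/site.

0.24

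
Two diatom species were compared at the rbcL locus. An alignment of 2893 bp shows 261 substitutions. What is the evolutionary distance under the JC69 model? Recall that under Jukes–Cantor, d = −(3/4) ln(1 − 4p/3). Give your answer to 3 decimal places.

p = 261/2893 ≈ 0.090218.
d = −(3/4) ln(1 − 4p/3) = −0.75 ln(1 − 0.120291) = −0.75 ln(0.879709)
  = −0.75 × (-0.128164) = 0.096123 substitutions/site.

0.096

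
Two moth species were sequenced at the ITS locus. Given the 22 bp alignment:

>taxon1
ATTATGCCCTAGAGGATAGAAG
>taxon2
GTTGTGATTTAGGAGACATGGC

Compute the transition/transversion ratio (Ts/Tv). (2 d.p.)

Transitions are A↔G and C↔T; transversions are all other mismatches.
Transitions: 9. Transversions: 3.
R = 9/3 = 3.00.

3.00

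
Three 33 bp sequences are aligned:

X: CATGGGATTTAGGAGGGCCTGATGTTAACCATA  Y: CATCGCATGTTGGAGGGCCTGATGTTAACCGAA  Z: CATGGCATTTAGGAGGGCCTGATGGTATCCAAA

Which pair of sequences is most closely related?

X and Z

X–Y: 6/33 differ, p = 0.182, d = 0.208.
X–Z: 4/33 differ, p = 0.121, d = 0.132.
Y–Z: 6/33 differ, p = 0.182, d = 0.208.
The smallest distance is between X and Z.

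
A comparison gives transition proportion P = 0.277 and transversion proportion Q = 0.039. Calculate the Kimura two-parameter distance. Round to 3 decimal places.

Under the Kimura two-parameter model, d = −½ ln(1 − 2P − Q) − ¼ ln(1 − 2Q).
1 − 2P − Q = 0.407, giving −½ ln(0.407) = 0.449471.
1 − 2Q = 0.922, giving −¼ ln(0.922) = 0.020303.
d = 0.449471 + 0.020303 = 0.469774.

0.470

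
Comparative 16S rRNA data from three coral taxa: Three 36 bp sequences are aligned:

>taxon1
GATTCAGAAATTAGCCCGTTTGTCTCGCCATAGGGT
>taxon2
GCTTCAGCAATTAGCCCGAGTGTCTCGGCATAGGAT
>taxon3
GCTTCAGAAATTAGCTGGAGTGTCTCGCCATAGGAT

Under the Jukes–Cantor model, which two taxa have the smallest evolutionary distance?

taxon2 and taxon3

taxon1–taxon2: 6/36 differ, p = 0.167, d = 0.188.
taxon1–taxon3: 6/36 differ, p = 0.167, d = 0.188.
taxon2–taxon3: 4/36 differ, p = 0.111, d = 0.120.
The smallest distance is between taxon2 and taxon3.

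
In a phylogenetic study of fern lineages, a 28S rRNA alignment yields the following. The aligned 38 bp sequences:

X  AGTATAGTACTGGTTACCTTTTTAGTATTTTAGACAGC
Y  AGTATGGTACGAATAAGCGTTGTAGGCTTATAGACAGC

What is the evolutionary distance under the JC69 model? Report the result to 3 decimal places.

The sequences differ at 11 of 38 sites, so p = 11/38 ≈ 0.289474.
d = −(3/4) ln(1 − 4p/3) = −0.75 ln(1 − 0.385965) = −0.75 ln(0.614035)
  = −0.75 × (-0.487703) = 0.365777 substitutions/site.

0.366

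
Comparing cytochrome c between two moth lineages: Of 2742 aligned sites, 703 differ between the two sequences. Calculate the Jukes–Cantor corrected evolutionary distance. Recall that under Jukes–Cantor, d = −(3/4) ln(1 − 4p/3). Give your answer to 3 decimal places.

0.314

p = 703/2742 ≈ 0.256382.
d = −(3/4) ln(1 − 4p/3) = −0.75 ln(1 − 0.341843) = −0.75 ln(0.658157)
  = −0.75 × (-0.418312) = 0.313734 substitutions/site.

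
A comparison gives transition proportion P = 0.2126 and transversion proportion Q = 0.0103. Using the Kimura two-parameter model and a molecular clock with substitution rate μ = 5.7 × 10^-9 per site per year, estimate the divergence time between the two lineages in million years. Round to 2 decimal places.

25.54

Under the Kimura two-parameter model, d = −½ ln(1 − 2P − Q) − ¼ ln(1 − 2Q).
1 − 2P − Q = 0.5645, giving −½ ln(0.5645) = 0.285907.
1 − 2Q = 0.9794, giving −¼ ln(0.9794) = 0.005204.
d = 0.285907 + 0.005204 = 0.291111.
Under a molecular clock d = 2μt, so t = d/(2μ) = 0.291111 / (2 × 5.7 × 10^-9) = 25.54 million years.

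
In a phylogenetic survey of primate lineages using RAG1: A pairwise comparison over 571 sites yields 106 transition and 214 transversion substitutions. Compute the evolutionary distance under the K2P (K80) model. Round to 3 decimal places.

1.031

P = 106/571 ≈ 0.185639 and Q = 214/571 ≈ 0.374781.
Under the Kimura two-parameter model, d = −½ ln(1 − 2P − Q) − ¼ ln(1 − 2Q).
1 − 2P − Q = 0.253941, giving −½ ln(0.253941) = 0.685327.
1 − 2Q = 0.250438, giving −¼ ln(0.250438) = 0.346136.
d = 0.685327 + 0.346136 = 1.031463.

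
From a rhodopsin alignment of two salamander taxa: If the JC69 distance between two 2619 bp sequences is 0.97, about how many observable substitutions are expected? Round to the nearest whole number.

1425

Invert JC69: p = (3/4)(1 − e^(−4d/3)) = 0.75 × (1 − e^(-1.293333)) = 0.75 × (1 − 0.274355) = 0.544234.
Expected differing sites = pL ≈ 0.544234 × 2619 = 1425.348846 ≈ 1425.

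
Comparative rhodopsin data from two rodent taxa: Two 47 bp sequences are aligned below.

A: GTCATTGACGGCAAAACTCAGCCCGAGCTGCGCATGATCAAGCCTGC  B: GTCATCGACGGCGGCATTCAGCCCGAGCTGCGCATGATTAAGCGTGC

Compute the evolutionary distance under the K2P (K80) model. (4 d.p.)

0.1696

Of 47 sites, 5 differences are transitions and 2 are transversions, so P = 5/47 ≈ 0.106383 and Q = 2/47 ≈ 0.042553.
Under the Kimura two-parameter model, d = −½ ln(1 − 2P − Q) − ¼ ln(1 − 2Q).
1 − 2P − Q = 0.744681, giving −½ ln(0.744681) = 0.147400.
1 − 2Q = 0.914894, giving −¼ ln(0.914894) = 0.022237.
d = 0.147400 + 0.022237 = 0.169637.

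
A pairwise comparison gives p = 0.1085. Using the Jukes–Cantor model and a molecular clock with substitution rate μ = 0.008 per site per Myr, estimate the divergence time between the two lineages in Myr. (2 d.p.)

d = −(3/4) ln(1 − 4p/3) = −0.75 ln(1 − 0.144667) = −0.75 ln(0.855333)
  = −0.75 × (-0.156264) = 0.117198 substitutions/site.
Under a molecular clock d = 2μt, so t = d/(2μ) = 0.117198 / (2 × 0.008) = 7.32 Myr.

7.32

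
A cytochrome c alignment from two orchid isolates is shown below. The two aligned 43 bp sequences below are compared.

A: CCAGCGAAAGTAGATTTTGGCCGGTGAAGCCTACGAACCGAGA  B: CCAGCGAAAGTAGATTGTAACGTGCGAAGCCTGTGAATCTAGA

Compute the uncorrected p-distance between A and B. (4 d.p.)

The sequences differ at 10 of 43 positions (sites 17, 19, 20, 22, 23, 25, 33, 34, 38, 40).
p = 10/43 = 0.232558… ≈ 0.2326 (to 4 d.p.).

0.2326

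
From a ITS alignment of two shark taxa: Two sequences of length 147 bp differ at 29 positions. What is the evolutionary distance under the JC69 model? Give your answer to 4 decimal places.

p = 29/147 ≈ 0.197279.
d = −(3/4) ln(1 − 4p/3) = −0.75 ln(1 − 0.263039) = −0.75 ln(0.736961)
  = −0.75 × (-0.305220) = 0.228915 substitutions/site.

0.2289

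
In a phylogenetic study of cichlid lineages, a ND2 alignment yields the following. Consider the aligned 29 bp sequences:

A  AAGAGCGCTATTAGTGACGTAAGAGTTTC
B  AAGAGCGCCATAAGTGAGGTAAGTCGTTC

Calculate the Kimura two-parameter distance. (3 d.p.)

0.244

Of 29 sites, 1 differences are transitions and 5 are transversions, so P = 1/29 ≈ 0.034483 and Q = 5/29 ≈ 0.172414.
Under the Kimura two-parameter model, d = −½ ln(1 − 2P − Q) − ¼ ln(1 − 2Q).
1 − 2P − Q = 0.75862, giving −½ ln(0.75862) = 0.138127.
1 − 2Q = 0.655172, giving −¼ ln(0.655172) = 0.105714.
d = 0.138127 + 0.105714 = 0.243841.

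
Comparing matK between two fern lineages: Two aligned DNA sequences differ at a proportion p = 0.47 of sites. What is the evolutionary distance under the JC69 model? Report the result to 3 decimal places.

0.739

d = −(3/4) ln(1 − 4p/3) = −0.75 ln(1 − 0.626667) = −0.75 ln(0.373333)
  = −0.75 × (-0.985284) = 0.738963 substitutions/site.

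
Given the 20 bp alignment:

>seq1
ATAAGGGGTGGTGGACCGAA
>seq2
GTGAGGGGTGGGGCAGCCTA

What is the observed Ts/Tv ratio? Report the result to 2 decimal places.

0.40

Transitions are A↔G and C↔T; transversions are all other mismatches.
Transitions: 2. Transversions: 5.
R = 2/5 = 0.40.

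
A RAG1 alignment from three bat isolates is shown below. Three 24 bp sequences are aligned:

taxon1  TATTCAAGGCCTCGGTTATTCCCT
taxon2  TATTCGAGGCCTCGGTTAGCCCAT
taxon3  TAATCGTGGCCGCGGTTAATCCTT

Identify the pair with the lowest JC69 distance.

taxon1 and taxon2

taxon1–taxon2: 4/24 differ, p = 0.167, d = 0.188.
taxon1–taxon3: 6/24 differ, p = 0.250, d = 0.304.
taxon2–taxon3: 6/24 differ, p = 0.250, d = 0.304.
The smallest distance is between taxon1 and taxon2.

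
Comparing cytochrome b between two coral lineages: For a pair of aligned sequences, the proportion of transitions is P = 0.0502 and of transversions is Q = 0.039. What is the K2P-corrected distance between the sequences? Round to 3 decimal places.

Under the Kimura two-parameter model, d = −½ ln(1 − 2P − Q) − ¼ ln(1 − 2Q).
1 − 2P − Q = 0.8606, giving −½ ln(0.8606) = 0.075063.
1 − 2Q = 0.922, giving −¼ ln(0.922) = 0.020303.
d = 0.075063 + 0.020303 = 0.095366.

0.095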